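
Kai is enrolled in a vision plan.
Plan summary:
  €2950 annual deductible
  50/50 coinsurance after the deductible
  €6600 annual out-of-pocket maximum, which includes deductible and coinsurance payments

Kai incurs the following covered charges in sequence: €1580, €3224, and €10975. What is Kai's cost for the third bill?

Claim 1 — €1580: entire amount goes to the deductible. Cost to member: €1580. OOP to date €1580.
Claim 2 — €3224: €1370 to deductible, leaving €1854; coinsurance €1854 × 50% = €927. Cost to member: €2297. OOP to date €3877.
Claim 3 — €10975: 50% coinsurance on €10975 = €5487.50. That would push OOP to €9364.50, over the €6600 cap, so member pays €6600 − €3877 = €2723.

€2723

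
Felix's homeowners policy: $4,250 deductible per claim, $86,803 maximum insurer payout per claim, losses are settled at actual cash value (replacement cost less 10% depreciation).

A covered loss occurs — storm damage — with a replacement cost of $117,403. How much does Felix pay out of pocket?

Actual cash value after 10% depreciation: $117,403 × 90% = $105,662.70.
Subtract the deductible: $105,662.70 − $4,250 = $101,412.70.
The $86,803 per-incident cap binds; insurer pays $86,803.
Homeowner's share is the uncovered remainder: $117,403 − $86,803 = $30,600.

$30,600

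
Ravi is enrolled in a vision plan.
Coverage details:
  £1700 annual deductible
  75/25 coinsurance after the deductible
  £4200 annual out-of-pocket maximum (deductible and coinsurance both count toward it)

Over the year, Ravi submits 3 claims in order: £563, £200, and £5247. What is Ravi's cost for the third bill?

£2014.50

Bill 1, £563: fully absorbed by the deductible. Cost to member: £563. OOP to date £563.
Bill 2, £200: all of it applies to the deductible. Member owes £200 (running OOP £763).
Bill 3, £5247: £937 to deductible, leaving £4310; member's 25% is £1077.50. Member owes £2014.50 (running OOP £2777.50).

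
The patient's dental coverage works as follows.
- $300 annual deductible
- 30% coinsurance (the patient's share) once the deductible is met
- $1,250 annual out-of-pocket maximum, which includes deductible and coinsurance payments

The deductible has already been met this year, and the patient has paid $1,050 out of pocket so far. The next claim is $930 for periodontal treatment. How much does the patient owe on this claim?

$200

The deductible is already satisfied, so the full bill goes to coinsurance.
30% of $930 = $279 falls to the patient.
Adding $279 to the $1,050 already spent would give $1,329, which exceeds the $1,250 cap; the patient pays just $1,250 − $1,050 = $200.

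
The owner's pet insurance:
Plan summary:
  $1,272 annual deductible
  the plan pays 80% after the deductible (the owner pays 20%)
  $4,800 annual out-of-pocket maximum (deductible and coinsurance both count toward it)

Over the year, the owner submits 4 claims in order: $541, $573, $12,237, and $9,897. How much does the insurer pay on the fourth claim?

$8,784.80

Claim 1 ($541): fully absorbed by the deductible. Owner pays $541; OOP now $541. Insurer: $541 − $541 = $0.
Claim 2 ($573): all of it applies to the deductible. Owner owes $573 (running OOP $1,114). Insurer: $573 − $573 = $0.
Claim 3 ($12,237): $158 finishes the deductible; $12,079 goes to coinsurance; 20% of $12,079 = $2,415.80. Owner owes $2,573.80 (running OOP $3,687.80). Insurer: $12,237 − $2,573.80 = $9,663.20.
Claim 4 ($9,897): 20% coinsurance on $9,897 = $1,979.40. Adding that to $3,687.80 gives $5,667.20, past the $4,800 cap; owner pays only $4,800 − $3,687.80 = $1,112.20. Plan pays $9,897 − $1,112.20 = $8,784.80.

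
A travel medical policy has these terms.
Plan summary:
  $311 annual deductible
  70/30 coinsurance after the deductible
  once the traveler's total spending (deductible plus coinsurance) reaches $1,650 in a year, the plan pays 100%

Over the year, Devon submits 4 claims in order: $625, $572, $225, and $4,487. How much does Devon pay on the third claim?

$67.50

Claim 1 — $625: $311 to deductible, leaving $314; 30% of $314 = $94.20. Cost to traveler: $405.20. OOP to date $405.20.
Claim 2 — $572: deductible met; 30% of $572 = $171.60. Traveler pays $171.60; OOP now $576.80.
Claim 3 — $225: 30% coinsurance on $225 = $67.50. Traveler owes $67.50 (running OOP $644.30).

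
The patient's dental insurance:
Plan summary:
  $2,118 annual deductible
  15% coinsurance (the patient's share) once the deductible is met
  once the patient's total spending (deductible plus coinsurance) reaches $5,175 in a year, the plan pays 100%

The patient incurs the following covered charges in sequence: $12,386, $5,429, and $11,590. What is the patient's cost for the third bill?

$702.45

Claim 1 — $12,386: $2,118 to deductible, leaving $10,268; coinsurance $10,268 × 15% = $1,540.20. Patient pays $3,658.20; OOP now $3,658.20.
Claim 2 — $5,429: 15% coinsurance on $5,429 = $814.35. Patient pays $814.35; OOP now $4,472.55.
Claim 3 — $11,590: deductible met; 15% of $11,590 = $1,738.50. That would push OOP to $6,211.05, over the $5,175 cap, so patient pays $5,175 − $4,472.55 = $702.45.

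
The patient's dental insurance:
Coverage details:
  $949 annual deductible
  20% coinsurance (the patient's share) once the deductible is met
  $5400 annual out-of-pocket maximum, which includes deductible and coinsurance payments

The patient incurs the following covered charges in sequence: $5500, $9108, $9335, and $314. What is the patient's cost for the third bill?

Claim 1 — $5500: $949 finishes the deductible; $4551 goes to coinsurance; coinsurance $4551 × 20% = $910.20. Patient owes $1859.20 (running OOP $1859.20).
Claim 2 — $9108: 20% coinsurance on $9108 = $1821.60. Patient owes $1821.60 (running OOP $3680.80).
Claim 3 — $9335: deductible met; 20% of $9335 = $1867. Adding that to $3680.80 gives $5547.80, past the $5400 cap; patient pays only $5400 − $3680.80 = $1719.20.

$1719.20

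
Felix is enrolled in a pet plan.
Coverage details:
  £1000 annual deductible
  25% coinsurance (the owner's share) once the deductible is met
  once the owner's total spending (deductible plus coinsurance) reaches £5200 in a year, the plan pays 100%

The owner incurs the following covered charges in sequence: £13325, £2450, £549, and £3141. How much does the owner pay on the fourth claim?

£369

#1 (£13325): £1000 to deductible, leaving £12325; 25% of £12325 = £3081.25. Cost to owner: £4081.25. OOP to date £4081.25.
#2 (£2450): 25% coinsurance on £2450 = £612.50. Cost to owner: £612.50. OOP to date £4693.75.
#3 (£549): 25% coinsurance on £549 = £137.25. Owner pays £137.25; OOP now £4831.
#4 (£3141): deductible already satisfied, so owner's share is 25% × £3141 = £785.25. That would push OOP to £5616.25, over the £5200 cap, so owner pays £5200 − £4831 = £369.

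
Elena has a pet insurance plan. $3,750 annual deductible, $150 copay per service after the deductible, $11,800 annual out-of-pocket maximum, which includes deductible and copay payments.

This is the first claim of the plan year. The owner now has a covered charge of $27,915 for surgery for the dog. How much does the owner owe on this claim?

Nothing has been paid toward the $3,750 deductible, so the first $3,750 of this charge is applied there.
The remaining $24,165 (= $27,915 − $3,750) moves to the copay.
Copay on this service: $150.
That puts the owner's cost at $3,750 + $150 = $3,900 before any cap.
Total out-of-pocket so far would be $0 + $3,900 = $3,900, below the $11,800 cap — no reduction.

$3,900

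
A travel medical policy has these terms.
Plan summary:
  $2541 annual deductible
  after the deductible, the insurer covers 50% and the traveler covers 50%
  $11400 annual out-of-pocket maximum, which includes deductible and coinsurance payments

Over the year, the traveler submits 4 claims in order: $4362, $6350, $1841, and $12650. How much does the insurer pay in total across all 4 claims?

Claim 1 ($4362): deductible takes $2541, $1821 remains; traveler's 50% is $910.50. Traveler pays $3451.50; OOP now $3451.50. Insurer: $4362 − $3451.50 = $910.50.
Claim 2 ($6350): 50% coinsurance on $6350 = $3175. Cost to traveler: $3175. OOP to date $6626.50. Insurer: $6350 − $3175 = $3175.
Claim 3 ($1841): deductible met; 50% of $1841 = $920.50. Traveler owes $920.50 (running OOP $7547). Plan pays $1841 − $920.50 = $920.50.
Claim 4 ($12650): 50% coinsurance on $12650 = $6325. OOP would hit $13872 > $11400, so the cap limits the traveler to $11400 − $7547 = $3853. Plan pays $12650 − $3853 = $8797.
Insurer total = bills − traveler's total = $25203 − $11400 = $13803.

$13803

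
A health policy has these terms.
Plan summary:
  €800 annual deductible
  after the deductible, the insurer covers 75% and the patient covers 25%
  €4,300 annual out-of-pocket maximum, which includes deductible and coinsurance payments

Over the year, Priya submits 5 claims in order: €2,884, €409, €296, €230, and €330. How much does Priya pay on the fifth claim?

€82.50

Bill 1, €2,884: €800 to deductible, leaving €2,084; coinsurance €2,084 × 25% = €521. Cost to patient: €1,321. OOP to date €1,321.
Bill 2, €409: deductible already satisfied, so patient's share is 25% × €409 = €102.25. Patient owes €102.25 (running OOP €1,423.25).
Bill 3, €296: 25% coinsurance on €296 = €74. Cost to patient: €74. OOP to date €1,497.25.
Bill 4, €230: deductible already satisfied, so patient's share is 25% × €230 = €57.50. Patient pays €57.50; OOP now €1,554.75.
Bill 5, €330: deductible already satisfied, so patient's share is 25% × €330 = €82.50. Patient owes €82.50 (running OOP €1,637.25).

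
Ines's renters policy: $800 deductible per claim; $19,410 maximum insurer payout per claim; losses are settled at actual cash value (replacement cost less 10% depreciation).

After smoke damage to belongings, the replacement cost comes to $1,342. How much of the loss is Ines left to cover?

$934.20

At 10% depreciation, ACV = $1,342 − $134.20 = $1,207.80.
Subtract the deductible: $1,207.80 − $800 = $407.80.
$407.80 is within the $19,410 limit, so the insurer pays $407.80.
The tenant bears the rest of the original loss: $1,342 − $407.80 = $934.20.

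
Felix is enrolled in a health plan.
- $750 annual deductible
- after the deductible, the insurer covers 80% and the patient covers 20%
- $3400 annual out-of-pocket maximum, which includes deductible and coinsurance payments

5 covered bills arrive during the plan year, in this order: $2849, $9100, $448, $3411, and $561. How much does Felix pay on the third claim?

$89.60

Bill 1, $2849: $750 finishes the deductible; $2099 goes to coinsurance; coinsurance $2099 × 20% = $419.80. Cost to patient: $1169.80. OOP to date $1169.80.
Bill 2, $9100: 20% coinsurance on $9100 = $1820. Patient pays $1820; OOP now $2989.80.
Bill 3, $448: 20% coinsurance on $448 = $89.60. Cost to patient: $89.60. OOP to date $3079.40.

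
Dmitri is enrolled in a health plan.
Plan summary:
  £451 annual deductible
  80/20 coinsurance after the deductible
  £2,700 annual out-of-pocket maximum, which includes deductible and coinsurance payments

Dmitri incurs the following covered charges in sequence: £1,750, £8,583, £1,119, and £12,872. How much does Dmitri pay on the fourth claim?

Claim 1 — £1,750: £451 finishes the deductible; £1,299 goes to coinsurance; 20% of £1,299 = £259.80. Patient pays £710.80; OOP now £710.80.
Claim 2 — £8,583: deductible met; 20% of £8,583 = £1,716.60. Cost to patient: £1,716.60. OOP to date £2,427.40.
Claim 3 — £1,119: 20% coinsurance on £1,119 = £223.80. Patient pays £223.80; OOP now £2,651.20.
Claim 4 — £12,872: 20% coinsurance on £12,872 = £2,574.40. Adding that to £2,651.20 gives £5,225.60, past the £2,700 cap; patient pays only £2,700 − £2,651.20 = £48.80.

£48.80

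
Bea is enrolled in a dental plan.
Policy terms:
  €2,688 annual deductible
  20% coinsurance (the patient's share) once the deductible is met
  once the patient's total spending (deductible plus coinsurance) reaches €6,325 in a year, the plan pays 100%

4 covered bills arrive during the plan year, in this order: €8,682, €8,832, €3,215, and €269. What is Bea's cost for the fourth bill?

#1 (€8,682): €2,688 finishes the deductible; €5,994 goes to coinsurance; patient's 20% is €1,198.80. Cost to patient: €3,886.80. OOP to date €3,886.80.
#2 (€8,832): deductible met; 20% of €8,832 = €1,766.40. Patient owes €1,766.40 (running OOP €5,653.20).
#3 (€3,215): deductible met; 20% of €3,215 = €643. Patient pays €643; OOP now €6,296.20.
#4 (€269): deductible met; 20% of €269 = €53.80. That would push OOP to €6,350, over the €6,325 cap, so patient pays €6,325 − €6,296.20 = €28.80.

€28.80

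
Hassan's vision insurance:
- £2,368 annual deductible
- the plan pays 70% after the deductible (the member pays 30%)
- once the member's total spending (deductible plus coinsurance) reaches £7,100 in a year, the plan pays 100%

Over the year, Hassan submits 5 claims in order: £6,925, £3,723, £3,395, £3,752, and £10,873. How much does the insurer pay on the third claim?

£2,376.50

#1 (£6,925): deductible takes £2,368, £4,557 remains; 30% of £4,557 = £1,367.10. Member pays £3,735.10; OOP now £3,735.10. Plan pays £6,925 − £3,735.10 = £3,189.90.
#2 (£3,723): deductible already satisfied, so member's share is 30% × £3,723 = £1,116.90. Member owes £1,116.90 (running OOP £4,852). Insurer: £3,723 − £1,116.90 = £2,606.10.
#3 (£3,395): deductible met; 30% of £3,395 = £1,018.50. Member pays £1,018.50; OOP now £5,870.50. Insurer: £3,395 − £1,018.50 = £2,376.50.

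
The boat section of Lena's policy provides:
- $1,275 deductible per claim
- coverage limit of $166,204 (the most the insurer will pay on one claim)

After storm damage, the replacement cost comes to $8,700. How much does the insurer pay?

$7,425

Less the $1,275 deductible: $8,700 − $1,275 = $7,425.
$7,425 ≤ $166,204, so the limit doesn't bind; insurer pays $7,425.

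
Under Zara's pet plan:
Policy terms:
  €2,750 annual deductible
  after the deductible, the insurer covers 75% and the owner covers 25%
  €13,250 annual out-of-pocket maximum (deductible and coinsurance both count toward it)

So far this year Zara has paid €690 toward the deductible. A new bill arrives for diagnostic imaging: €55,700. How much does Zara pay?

€690 of the €2,750 deductible is already met, leaving €2,060.
After the €2,060 deductible portion, €55,700 − €2,060 = €53,640 is subject to coinsurance.
Coinsurance: €53,640 × 25% = €13,410.
That puts the owner's cost at €2,060 + €13,410 = €15,470 before any cap.
That would bring total out-of-pocket to €16,160, past the €13,250 cap. The owner is capped at €13,250 − €690 = €12,560 on this claim.

€12,560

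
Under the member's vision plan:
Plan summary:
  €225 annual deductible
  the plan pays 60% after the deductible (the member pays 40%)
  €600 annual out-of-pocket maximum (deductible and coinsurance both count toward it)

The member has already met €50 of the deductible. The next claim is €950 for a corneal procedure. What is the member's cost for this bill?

€485

Remaining deductible: €225 − €50 = €175.
The remaining €775 (= €950 − €175) moves to coinsurance.
Coinsurance: €775 × 40% = €310.
Member responsibility before any cap: €175 + €310 = €485.
Total out-of-pocket so far would be €50 + €485 = €535, below the €600 cap — no reduction.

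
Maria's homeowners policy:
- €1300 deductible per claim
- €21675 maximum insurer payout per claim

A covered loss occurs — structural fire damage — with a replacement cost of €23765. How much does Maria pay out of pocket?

€2090

After the deductible, €23765 − €1300 = €22465 remains.
The €21675 per-incident cap binds; insurer pays €21675.
Out of pocket: €23765 − €21675 = €2090.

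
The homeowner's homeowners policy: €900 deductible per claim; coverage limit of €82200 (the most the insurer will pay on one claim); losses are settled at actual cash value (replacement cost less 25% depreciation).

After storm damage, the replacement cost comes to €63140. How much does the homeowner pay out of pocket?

At 25% depreciation, ACV = €63140 − €15785 = €47355.
Less the €900 deductible: €47355 − €900 = €46455.
€46455 ≤ €82200, so the limit doesn't bind; insurer pays €46455.
Out of pocket: €63140 − €46455 = €16685.

€16685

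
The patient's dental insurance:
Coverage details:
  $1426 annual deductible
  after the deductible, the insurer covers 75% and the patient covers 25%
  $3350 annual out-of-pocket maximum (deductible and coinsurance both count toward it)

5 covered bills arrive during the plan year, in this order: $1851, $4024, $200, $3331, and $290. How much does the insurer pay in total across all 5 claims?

$6346

#1 ($1851): deductible takes $1426, $425 remains; coinsurance $425 × 25% = $106.25. Patient owes $1532.25 (running OOP $1532.25). Insurer: $1851 − $1532.25 = $318.75.
#2 ($4024): 25% coinsurance on $4024 = $1006. Patient owes $1006 (running OOP $2538.25). Plan pays $4024 − $1006 = $3018.
#3 ($200): 25% coinsurance on $200 = $50. Patient owes $50 (running OOP $2588.25). Plan pays $200 − $50 = $150.
#4 ($3331): 25% coinsurance on $3331 = $832.75. That would push OOP to $3421, over the $3350 cap, so patient pays $3350 − $2588.25 = $761.75. Plan pays $3331 − $761.75 = $2569.25.
#5 ($290): 25% coinsurance on $290 = $72.50. OOP would hit $3422.50 > $3350, so the cap limits the patient to $3350 − $3350 = $0. Plan pays $290 − $0 = $290.
Insurer total = bills − patient's total = $9696 − $3350 = $6346.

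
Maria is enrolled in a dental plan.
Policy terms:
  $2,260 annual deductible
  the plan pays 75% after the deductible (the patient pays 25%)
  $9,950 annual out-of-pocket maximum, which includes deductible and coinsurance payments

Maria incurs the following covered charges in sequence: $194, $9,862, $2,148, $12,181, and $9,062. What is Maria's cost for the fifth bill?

#1 ($194): fully absorbed by the deductible. Patient owes $194 (running OOP $194).
#2 ($9,862): deductible takes $2,066, $7,796 remains; coinsurance $7,796 × 25% = $1,949. Patient owes $4,015 (running OOP $4,209).
#3 ($2,148): deductible already satisfied, so patient's share is 25% × $2,148 = $537. Patient owes $537 (running OOP $4,746).
#4 ($12,181): deductible met; 25% of $12,181 = $3,045.25. Patient owes $3,045.25 (running OOP $7,791.25).
#5 ($9,062): deductible met; 25% of $9,062 = $2,265.50. OOP would hit $10,056.75 > $9,950, so the cap limits the patient to $9,950 − $7,791.25 = $2,158.75.

$2,158.75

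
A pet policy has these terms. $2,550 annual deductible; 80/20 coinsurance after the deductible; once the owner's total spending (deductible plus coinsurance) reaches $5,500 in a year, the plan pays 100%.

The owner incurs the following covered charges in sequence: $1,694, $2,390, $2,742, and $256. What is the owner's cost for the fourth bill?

$51.20

Bill 1, $1,694: all of it applies to the deductible. Cost to owner: $1,694. OOP to date $1,694.
Bill 2, $2,390: $856 finishes the deductible; $1,534 goes to coinsurance; coinsurance $1,534 × 20% = $306.80. Owner owes $1,162.80 (running OOP $2,856.80).
Bill 3, $2,742: 20% coinsurance on $2,742 = $548.40. Owner owes $548.40 (running OOP $3,405.20).
Bill 4, $256: 20% coinsurance on $256 = $51.20. Owner pays $51.20; OOP now $3,456.40.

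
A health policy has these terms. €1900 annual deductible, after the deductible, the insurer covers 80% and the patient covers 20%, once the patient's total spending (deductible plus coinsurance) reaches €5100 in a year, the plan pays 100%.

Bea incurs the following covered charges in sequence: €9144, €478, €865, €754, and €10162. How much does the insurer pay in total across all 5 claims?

Bill 1, €9144: €1900 finishes the deductible; €7244 goes to coinsurance; patient's 20% is €1448.80. Patient owes €3348.80 (running OOP €3348.80). Insurer: €9144 − €3348.80 = €5795.20.
Bill 2, €478: deductible already satisfied, so patient's share is 20% × €478 = €95.60. Patient pays €95.60; OOP now €3444.40. Plan pays €478 − €95.60 = €382.40.
Bill 3, €865: deductible met; 20% of €865 = €173. Patient owes €173 (running OOP €3617.40). Plan pays €865 − €173 = €692.
Bill 4, €754: 20% coinsurance on €754 = €150.80. Patient pays €150.80; OOP now €3768.20. Insurer: €754 − €150.80 = €603.20.
Bill 5, €10162: deductible met; 20% of €10162 = €2032.40. That would push OOP to €5800.60, over the €5100 cap, so patient pays €5100 − €3768.20 = €1331.80. Plan pays €10162 − €1331.80 = €8830.20.
Insurer total: €5795.20 + €382.40 + €692 + €603.20 + €8830.20 = €16303.

€16303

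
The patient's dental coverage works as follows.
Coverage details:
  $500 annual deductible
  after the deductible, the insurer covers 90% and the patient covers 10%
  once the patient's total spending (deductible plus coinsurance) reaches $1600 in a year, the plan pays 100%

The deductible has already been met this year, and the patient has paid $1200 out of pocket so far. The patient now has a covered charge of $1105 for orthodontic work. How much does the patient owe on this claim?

$110.50

The deductible is already satisfied, so the full bill goes to coinsurance.
10% of $1105 = $110.50 falls to the patient.
Cumulative spending $1200 + $110.50 = $1310.50 stays under the $1600 maximum.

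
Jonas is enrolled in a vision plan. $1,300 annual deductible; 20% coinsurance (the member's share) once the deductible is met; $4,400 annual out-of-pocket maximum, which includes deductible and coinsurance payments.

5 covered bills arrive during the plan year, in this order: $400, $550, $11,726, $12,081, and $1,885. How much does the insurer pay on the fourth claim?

$11,256.20

Bill 1, $400: fully absorbed by the deductible. Member pays $400; OOP now $400. Insurer: $400 − $400 = $0.
Bill 2, $550: entire amount goes to the deductible. Member pays $550; OOP now $950. Plan pays $550 − $550 = $0.
Bill 3, $11,726: $350 to deductible, leaving $11,376; member's 20% is $2,275.20. Cost to member: $2,625.20. OOP to date $3,575.20. Insurer: $11,726 − $2,625.20 = $9,100.80.
Bill 4, $12,081: 20% coinsurance on $12,081 = $2,416.20. OOP would hit $5,991.40 > $4,400, so the cap limits the member to $4,400 − $3,575.20 = $824.80. Insurer: $12,081 − $824.80 = $11,256.20.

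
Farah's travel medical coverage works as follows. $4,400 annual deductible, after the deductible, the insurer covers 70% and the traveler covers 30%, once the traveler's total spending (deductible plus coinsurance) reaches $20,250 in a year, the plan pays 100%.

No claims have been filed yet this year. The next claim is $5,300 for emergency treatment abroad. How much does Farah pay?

$4,670

Nothing has been paid toward the $4,400 deductible, so the first $4,400 of this charge is applied there.
That leaves $5,300 − $4,400 = $900 for coinsurance.
30% of $900 = $270 falls to the traveler.
Traveler responsibility before any cap: $4,400 + $270 = $4,670.
Total out-of-pocket so far would be $0 + $4,670 = $4,670, below the $20,250 cap — no reduction.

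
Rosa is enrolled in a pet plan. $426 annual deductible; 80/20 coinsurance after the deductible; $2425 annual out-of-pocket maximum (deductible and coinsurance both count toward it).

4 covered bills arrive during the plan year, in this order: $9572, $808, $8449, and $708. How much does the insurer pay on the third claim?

Claim 1 ($9572): deductible takes $426, $9146 remains; 20% of $9146 = $1829.20. Cost to owner: $2255.20. OOP to date $2255.20. Plan pays $9572 − $2255.20 = $7316.80.
Claim 2 ($808): deductible already satisfied, so owner's share is 20% × $808 = $161.60. Cost to owner: $161.60. OOP to date $2416.80. Plan pays $808 − $161.60 = $646.40.
Claim 3 ($8449): deductible already satisfied, so owner's share is 20% × $8449 = $1689.80. That would push OOP to $4106.60, over the $2425 cap, so owner pays $2425 − $2416.80 = $8.20. Insurer: $8449 − $8.20 = $8440.80.

$8440.80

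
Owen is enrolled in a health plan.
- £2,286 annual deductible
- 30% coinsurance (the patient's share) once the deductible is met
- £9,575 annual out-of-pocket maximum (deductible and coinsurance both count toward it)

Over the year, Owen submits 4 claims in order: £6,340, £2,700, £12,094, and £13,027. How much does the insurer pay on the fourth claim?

Bill 1, £6,340: deductible takes £2,286, £4,054 remains; coinsurance £4,054 × 30% = £1,216.20. Patient pays £3,502.20; OOP now £3,502.20. Plan pays £6,340 − £3,502.20 = £2,837.80.
Bill 2, £2,700: deductible already satisfied, so patient's share is 30% × £2,700 = £810. Patient owes £810 (running OOP £4,312.20). Insurer: £2,700 − £810 = £1,890.
Bill 3, £12,094: 30% coinsurance on £12,094 = £3,628.20. Patient pays £3,628.20; OOP now £7,940.40. Insurer: £12,094 − £3,628.20 = £8,465.80.
Bill 4, £13,027: deductible met; 30% of £13,027 = £3,908.10. Adding that to £7,940.40 gives £11,848.50, past the £9,575 cap; patient pays only £9,575 − £7,940.40 = £1,634.60. Insurer: £13,027 − £1,634.60 = £11,392.40.

£11,392.40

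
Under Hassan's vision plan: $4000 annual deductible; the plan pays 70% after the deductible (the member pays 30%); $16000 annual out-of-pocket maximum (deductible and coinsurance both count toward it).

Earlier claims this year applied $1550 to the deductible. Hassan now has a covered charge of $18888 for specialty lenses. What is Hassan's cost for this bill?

Deductible still to meet: $4000 − $1550 = $2450.
The remaining $16438 (= $18888 − $2450) moves to coinsurance.
Member's 30% share of $16438 is $4931.40.
That puts the member's cost at $2450 + $4931.40 = $7381.40 before any cap.
Year-to-date out-of-pocket becomes $1550 + $7381.40 = $8931.40, still under the $16000 maximum, so no cap applies.

$7381.40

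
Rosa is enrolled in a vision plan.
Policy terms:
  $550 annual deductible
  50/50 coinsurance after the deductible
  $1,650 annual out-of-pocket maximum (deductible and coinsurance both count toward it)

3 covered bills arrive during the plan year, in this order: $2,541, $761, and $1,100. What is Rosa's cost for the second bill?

Bill 1, $2,541: deductible takes $550, $1,991 remains; 50% of $1,991 = $995.50. Member pays $1,545.50; OOP now $1,545.50.
Bill 2, $761: 50% coinsurance on $761 = $380.50. That would push OOP to $1,926, over the $1,650 cap, so member pays $1,650 − $1,545.50 = $104.50.

$104.50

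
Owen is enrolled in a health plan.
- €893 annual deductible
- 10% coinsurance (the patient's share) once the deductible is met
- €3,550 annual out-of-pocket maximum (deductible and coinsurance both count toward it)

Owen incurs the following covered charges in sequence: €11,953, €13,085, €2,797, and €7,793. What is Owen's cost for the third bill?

€242.50

Claim 1 (€11,953): deductible takes €893, €11,060 remains; coinsurance €11,060 × 10% = €1,106. Patient pays €1,999; OOP now €1,999.
Claim 2 (€13,085): 10% coinsurance on €13,085 = €1,308.50. Patient pays €1,308.50; OOP now €3,307.50.
Claim 3 (€2,797): deductible already satisfied, so patient's share is 10% × €2,797 = €279.70. Adding that to €3,307.50 gives €3,587.20, past the €3,550 cap; patient pays only €3,550 − €3,307.50 = €242.50.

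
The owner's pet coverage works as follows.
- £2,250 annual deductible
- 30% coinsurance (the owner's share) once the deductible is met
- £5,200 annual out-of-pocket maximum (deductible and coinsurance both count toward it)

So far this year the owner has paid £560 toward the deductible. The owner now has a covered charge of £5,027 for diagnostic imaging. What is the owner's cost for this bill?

£2,691.10

Deductible still to meet: £2,250 − £560 = £1,690.
That leaves £5,027 − £1,690 = £3,337 for coinsurance.
30% of £3,337 = £1,001.10 falls to the owner.
Owner responsibility before any cap: £1,690 + £1,001.10 = £2,691.10.
Cumulative spending £560 + £2,691.10 = £3,251.10 stays under the £5,200 maximum.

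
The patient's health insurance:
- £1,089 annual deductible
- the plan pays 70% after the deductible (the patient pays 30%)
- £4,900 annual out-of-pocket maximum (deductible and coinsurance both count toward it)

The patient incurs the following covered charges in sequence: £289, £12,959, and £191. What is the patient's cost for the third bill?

£57.30

Bill 1, £289: fully absorbed by the deductible. Cost to patient: £289. OOP to date £289.
Bill 2, £12,959: deductible takes £800, £12,159 remains; 30% of £12,159 = £3,647.70. Patient owes £4,447.70 (running OOP £4,736.70).
Bill 3, £191: deductible already satisfied, so patient's share is 30% × £191 = £57.30. Patient pays £57.30; OOP now £4,794.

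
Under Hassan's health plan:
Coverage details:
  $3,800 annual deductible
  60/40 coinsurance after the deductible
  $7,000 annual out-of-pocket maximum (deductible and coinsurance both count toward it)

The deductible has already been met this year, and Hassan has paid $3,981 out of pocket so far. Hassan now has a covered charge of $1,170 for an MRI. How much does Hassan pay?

The deductible is already satisfied, so the full bill goes to coinsurance.
Patient's 40% share of $1,170 is $468.
Cumulative spending $3,981 + $468 = $4,449 stays under the $7,000 maximum.

$468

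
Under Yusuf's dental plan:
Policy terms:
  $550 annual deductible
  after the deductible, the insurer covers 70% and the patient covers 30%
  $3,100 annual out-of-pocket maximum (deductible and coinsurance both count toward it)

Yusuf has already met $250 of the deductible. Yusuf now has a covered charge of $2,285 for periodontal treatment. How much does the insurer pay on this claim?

$1,389.50

Deductible still to meet: $550 − $250 = $300.
After the $300 deductible portion, $2,285 − $300 = $1,985 is subject to coinsurance.
Coinsurance: $1,985 × 30% = $595.50.
Patient responsibility before any cap: $300 + $595.50 = $895.50.
Cumulative spending $250 + $895.50 = $1,145.50 stays under the $3,100 maximum.
Insurer pays the balance: $2,285 − $895.50 = $1,389.50.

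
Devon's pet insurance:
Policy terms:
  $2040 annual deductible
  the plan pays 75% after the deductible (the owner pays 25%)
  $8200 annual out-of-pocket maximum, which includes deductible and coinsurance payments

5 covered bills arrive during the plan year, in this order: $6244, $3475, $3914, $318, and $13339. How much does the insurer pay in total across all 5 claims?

$19090

Bill 1, $6244: deductible takes $2040, $4204 remains; owner's 25% is $1051. Cost to owner: $3091. OOP to date $3091. Plan pays $6244 − $3091 = $3153.
Bill 2, $3475: deductible already satisfied, so owner's share is 25% × $3475 = $868.75. Owner owes $868.75 (running OOP $3959.75). Plan pays $3475 − $868.75 = $2606.25.
Bill 3, $3914: 25% coinsurance on $3914 = $978.50. Cost to owner: $978.50. OOP to date $4938.25. Insurer: $3914 − $978.50 = $2935.50.
Bill 4, $318: deductible already satisfied, so owner's share is 25% × $318 = $79.50. Owner owes $79.50 (running OOP $5017.75). Insurer: $318 − $79.50 = $238.50.
Bill 5, $13339: 25% coinsurance on $13339 = $3334.75. That would push OOP to $8352.50, over the $8200 cap, so owner pays $8200 − $5017.75 = $3182.25. Insurer: $13339 − $3182.25 = $10156.75.
Insurer total: $3153 + $2606.25 + $2935.50 + $238.50 + $10156.75 = $19090.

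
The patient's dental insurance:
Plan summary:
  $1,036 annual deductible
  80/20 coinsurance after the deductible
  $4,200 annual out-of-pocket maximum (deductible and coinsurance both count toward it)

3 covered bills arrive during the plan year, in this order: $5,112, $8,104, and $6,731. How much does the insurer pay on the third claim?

$6,003

Claim 1 — $5,112: $1,036 finishes the deductible; $4,076 goes to coinsurance; coinsurance $4,076 × 20% = $815.20. Patient pays $1,851.20; OOP now $1,851.20. Plan pays $5,112 − $1,851.20 = $3,260.80.
Claim 2 — $8,104: 20% coinsurance on $8,104 = $1,620.80. Patient owes $1,620.80 (running OOP $3,472). Insurer: $8,104 − $1,620.80 = $6,483.20.
Claim 3 — $6,731: deductible already satisfied, so patient's share is 20% × $6,731 = $1,346.20. Adding that to $3,472 gives $4,818.20, past the $4,200 cap; patient pays only $4,200 − $3,472 = $728. Insurer: $6,731 − $728 = $6,003.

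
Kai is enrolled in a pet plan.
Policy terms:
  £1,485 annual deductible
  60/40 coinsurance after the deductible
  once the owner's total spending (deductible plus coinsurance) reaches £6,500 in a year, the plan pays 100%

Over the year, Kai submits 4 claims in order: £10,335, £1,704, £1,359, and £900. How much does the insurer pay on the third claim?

£815.40

Claim 1 — £10,335: £1,485 finishes the deductible; £8,850 goes to coinsurance; coinsurance £8,850 × 40% = £3,540. Cost to owner: £5,025. OOP to date £5,025. Insurer: £10,335 − £5,025 = £5,310.
Claim 2 — £1,704: deductible already satisfied, so owner's share is 40% × £1,704 = £681.60. Owner pays £681.60; OOP now £5,706.60. Plan pays £1,704 − £681.60 = £1,022.40.
Claim 3 — £1,359: 40% coinsurance on £1,359 = £543.60. Cost to owner: £543.60. OOP to date £6,250.20. Insurer: £1,359 − £543.60 = £815.40.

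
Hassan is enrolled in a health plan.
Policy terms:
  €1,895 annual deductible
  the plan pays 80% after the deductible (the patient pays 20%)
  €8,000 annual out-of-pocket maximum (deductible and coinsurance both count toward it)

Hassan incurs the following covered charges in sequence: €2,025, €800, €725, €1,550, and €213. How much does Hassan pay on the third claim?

Claim 1 (€2,025): deductible takes €1,895, €130 remains; coinsurance €130 × 20% = €26. Patient owes €1,921 (running OOP €1,921).
Claim 2 (€800): 20% coinsurance on €800 = €160. Patient owes €160 (running OOP €2,081).
Claim 3 (€725): deductible met; 20% of €725 = €145. Patient owes €145 (running OOP €2,226).

€145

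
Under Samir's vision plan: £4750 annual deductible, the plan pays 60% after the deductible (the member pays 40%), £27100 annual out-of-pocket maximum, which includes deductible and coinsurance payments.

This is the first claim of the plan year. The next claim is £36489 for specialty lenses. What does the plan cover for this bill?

Deductible not yet touched, so the first £4750 of the bill goes to the deductible.
The remaining £31739 (= £36489 − £4750) moves to coinsurance.
40% of £31739 = £12695.60 falls to the member.
So the member owes £4750 + £12695.60 = £17445.60 before any cap.
Year-to-date out-of-pocket becomes £0 + £17445.60 = £17445.60, still under the £27100 maximum, so no cap applies.
Insurer pays the balance: £36489 − £17445.60 = £19043.40.

£19043.40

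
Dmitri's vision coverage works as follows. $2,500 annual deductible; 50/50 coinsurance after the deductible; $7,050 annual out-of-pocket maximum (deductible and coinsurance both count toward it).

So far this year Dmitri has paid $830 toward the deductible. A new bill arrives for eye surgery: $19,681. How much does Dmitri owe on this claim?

$6,220

Deductible still to meet: $2,500 − $830 = $1,670.
The remaining $18,011 (= $19,681 − $1,670) moves to coinsurance.
50% of $18,011 = $9,005.50 falls to the member.
That puts the member's cost at $1,670 + $9,005.50 = $10,675.50 before any cap.
Adding $10,675.50 to the $830 already spent would give $11,505.50, which exceeds the $7,050 cap; the member pays just $7,050 − $830 = $6,220.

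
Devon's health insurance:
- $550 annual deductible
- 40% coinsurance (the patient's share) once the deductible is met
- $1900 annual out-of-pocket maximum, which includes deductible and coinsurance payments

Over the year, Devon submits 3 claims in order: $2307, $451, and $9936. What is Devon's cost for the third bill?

$466.80

Claim 1 ($2307): $550 to deductible, leaving $1757; 40% of $1757 = $702.80. Patient pays $1252.80; OOP now $1252.80.
Claim 2 ($451): deductible already satisfied, so patient's share is 40% × $451 = $180.40. Cost to patient: $180.40. OOP to date $1433.20.
Claim 3 ($9936): 40% coinsurance on $9936 = $3974.40. Adding that to $1433.20 gives $5407.60, past the $1900 cap; patient pays only $1900 − $1433.20 = $466.80.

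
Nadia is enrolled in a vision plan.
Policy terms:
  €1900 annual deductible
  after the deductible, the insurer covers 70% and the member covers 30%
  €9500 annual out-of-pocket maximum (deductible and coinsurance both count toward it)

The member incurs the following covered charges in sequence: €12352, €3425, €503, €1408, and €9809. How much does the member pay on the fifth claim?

€2863.60

Claim 1 (€12352): €1900 finishes the deductible; €10452 goes to coinsurance; member's 30% is €3135.60. Member owes €5035.60 (running OOP €5035.60).
Claim 2 (€3425): 30% coinsurance on €3425 = €1027.50. Member owes €1027.50 (running OOP €6063.10).
Claim 3 (€503): deductible met; 30% of €503 = €150.90. Member pays €150.90; OOP now €6214.
Claim 4 (€1408): 30% coinsurance on €1408 = €422.40. Member owes €422.40 (running OOP €6636.40).
Claim 5 (€9809): deductible met; 30% of €9809 = €2942.70. That would push OOP to €9579.10, over the €9500 cap, so member pays €9500 − €6636.40 = €2863.60.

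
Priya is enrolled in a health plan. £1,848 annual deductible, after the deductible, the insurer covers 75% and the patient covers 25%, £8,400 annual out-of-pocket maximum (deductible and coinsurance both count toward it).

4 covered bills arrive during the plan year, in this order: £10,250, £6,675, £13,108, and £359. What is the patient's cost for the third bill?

£2,782.75

Claim 1 — £10,250: £1,848 finishes the deductible; £8,402 goes to coinsurance; patient's 25% is £2,100.50. Patient owes £3,948.50 (running OOP £3,948.50).
Claim 2 — £6,675: deductible met; 25% of £6,675 = £1,668.75. Patient owes £1,668.75 (running OOP £5,617.25).
Claim 3 — £13,108: deductible met; 25% of £13,108 = £3,277. OOP would hit £8,894.25 > £8,400, so the cap limits the patient to £8,400 − £5,617.25 = £2,782.75.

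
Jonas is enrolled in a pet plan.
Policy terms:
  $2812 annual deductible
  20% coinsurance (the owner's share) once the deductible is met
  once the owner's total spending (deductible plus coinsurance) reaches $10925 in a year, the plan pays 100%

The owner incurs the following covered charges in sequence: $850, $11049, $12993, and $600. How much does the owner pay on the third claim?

$2598.60

#1 ($850): all of it applies to the deductible. Owner owes $850 (running OOP $850).
#2 ($11049): $1962 to deductible, leaving $9087; 20% of $9087 = $1817.40. Owner owes $3779.40 (running OOP $4629.40).
#3 ($12993): deductible met; 20% of $12993 = $2598.60. Cost to owner: $2598.60. OOP to date $7228.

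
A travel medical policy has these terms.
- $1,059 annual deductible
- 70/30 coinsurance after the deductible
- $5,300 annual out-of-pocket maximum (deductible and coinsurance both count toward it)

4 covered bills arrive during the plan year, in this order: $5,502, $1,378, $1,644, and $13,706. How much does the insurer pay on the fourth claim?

$11,704.50

Bill 1, $5,502: deductible takes $1,059, $4,443 remains; 30% of $4,443 = $1,332.90. Traveler owes $2,391.90 (running OOP $2,391.90). Plan pays $5,502 − $2,391.90 = $3,110.10.
Bill 2, $1,378: deductible met; 30% of $1,378 = $413.40. Traveler pays $413.40; OOP now $2,805.30. Insurer: $1,378 − $413.40 = $964.60.
Bill 3, $1,644: 30% coinsurance on $1,644 = $493.20. Cost to traveler: $493.20. OOP to date $3,298.50. Insurer: $1,644 − $493.20 = $1,150.80.
Bill 4, $13,706: deductible met; 30% of $13,706 = $4,111.80. That would push OOP to $7,410.30, over the $5,300 cap, so traveler pays $5,300 − $3,298.50 = $2,001.50. Insurer: $13,706 − $2,001.50 = $11,704.50.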